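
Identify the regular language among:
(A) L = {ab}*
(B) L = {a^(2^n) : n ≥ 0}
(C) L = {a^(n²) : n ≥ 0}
(A) {ab}*

(A) L = {ab}* is regular.

This can be recognized by a finite automaton (DFA/NFA).
Regular expressions like {ab}* define regular languages.

The other choices are not regular:
- {a^(2^n) : n ≥ 0}: After pumping, length is no longer a power of 2
- {a^(n²) : n ≥ 0}: After pumping, length is no longer a perfect square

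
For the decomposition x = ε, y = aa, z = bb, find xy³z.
aaaaaabb

Given x = '', y = 'aa', z = 'bb' and i = 3:

xy^3z = x + y·y·...·y (3 times) + z
       = '' + 'aa'^3 + 'bb'
       = '' + 'aaaaaa' + 'bb'
       = 'aaaaaabb'

The pumped string is 'aaaaaabb' with length 8.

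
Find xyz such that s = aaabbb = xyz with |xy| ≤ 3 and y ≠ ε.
x = 'aa', y = 'a', z = 'bbb'

For s = aaabbb and p = 3, one valid decomposition is:
- x = 'aa' (length 2)
- y = 'a' (length 1)
- z = 'bbb' (length 3)

Verification:
- xyz = 'aa' + 'a' + 'bbb' = aaabbb ✓
- |xy| = 3 ≤ 3 ✓
- |y| = 1 > 0 ✓

All pumping lemma constraints are satisfied.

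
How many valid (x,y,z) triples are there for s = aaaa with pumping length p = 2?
3

For s = 'aaaa' with pumping length p = 2:

Constraints: |xy| ≤ 2, |y| > 0

Valid decompositions (|xy| ≤ p, |y| ≥ 1):
  • x='', y='a', z='aaa'
  • x='a', y='a', z='aa'
  • x='', y='aa', z='aa'

Total count: 3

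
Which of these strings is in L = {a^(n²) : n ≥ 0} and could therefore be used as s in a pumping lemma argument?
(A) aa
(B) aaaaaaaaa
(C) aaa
(B) aaaaaaaaa

The pumping lemma is applied to a string s that lies in L, so first check membership of each option:
- (A) aa has length 2, strictly between 1² = 1 and 2² = 4, so it is not in L ✗
- (B) aaaaaaaaa has length 9 = 3², a perfect square, so it is in L ✓
- (C) aaa has length 3, strictly between 1² = 1 and 2² = 4, so it is not in L ✗

Only (B) aaaaaaaaa is in L, so it is the only candidate that could play the role of s.
(In a complete proof one picks s in terms of the pumping length p so that |s| ≥ p is guaranteed; a fixed string like aaaaaaaaa illustrates the shape of such an s.)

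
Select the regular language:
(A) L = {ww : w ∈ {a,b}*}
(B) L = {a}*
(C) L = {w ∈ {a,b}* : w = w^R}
(B) {a}*

(B) L = {a}* is regular.

This can be recognized by a finite automaton (DFA/NFA).
Regular expressions like {a}* define regular languages.

The other choices are not regular:
- {ww : w ∈ {a,b}*}: After pumping, the two halves no longer match
- {w ∈ {a,b}* : w = w^R}: After pumping, the string is no longer symmetric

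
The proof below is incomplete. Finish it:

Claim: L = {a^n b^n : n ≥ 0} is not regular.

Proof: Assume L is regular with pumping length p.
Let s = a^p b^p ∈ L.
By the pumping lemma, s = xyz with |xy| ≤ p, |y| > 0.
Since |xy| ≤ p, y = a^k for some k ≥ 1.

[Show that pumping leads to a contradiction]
Consider xy²z = a^(p+k) b^p.

Since k ≥ 1, we have p + k > p.
So xy²z has more a's than b's: (p+k) a's vs p b's.
This means xy²z ∉ L because a^n b^n requires equal counts.

This contradicts the pumping lemma which states xy²z ∈ L.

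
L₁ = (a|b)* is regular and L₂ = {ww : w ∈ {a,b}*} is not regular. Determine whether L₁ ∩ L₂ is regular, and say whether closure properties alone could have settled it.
No — L₁ ∩ L₂ is not regular.

(a|b)* is all strings over {a,b}, so L₁ ∩ L₂ = {ww : w ∈ {a,b}*} = L₂ itself, which is not regular (pump s = a^p b a^p b).

Note that the bare facts "L₁ regular, L₂ non-regular" do not settle the question by themselves: the closure of regular languages under ∪, ∩, complement and difference applies only when BOTH operands are regular. With a non-regular operand the result can come out regular or non-regular depending on the specific languages, so one has to work out L₁ ∩ L₂ for this particular pair, as above.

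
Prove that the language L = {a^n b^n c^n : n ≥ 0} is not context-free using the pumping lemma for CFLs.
Assume for contradiction that L is context-free, and let p ≥ 1 be the pumping length given by the pumping lemma for CFLs.
Choose s = a^p b^p c^p. Then s ∈ L and |s| = 3p ≥ p.
By the CFL pumping lemma, s = uvxyz for some u, v, x, y, z with |vxy| ≤ p, |vy| ≥ 1, and uv^i xy^i z ∈ L for every i ≥ 0.

Because |vxy| ≤ p, the window vxy cannot contain both an a and a c: any substring of s containing both must include the entire block b^p plus at least one a and one c, so it has length ≥ p + 2 > p.
Hence at least one of the letters a, c does not occur in vy at all.

Take i = 0: the string uxz is obtained from s by deleting |vy| ≥ 1 symbols, so |uxz| = 3p − |vy| < 3p.
But the letter (a or c) that does not occur in vy still occurs exactly p times in uxz. Every string of L with exactly p copies of some letter is a^p b^p c^p, of length 3p. Since |uxz| < 3p, uxz ∉ L.

This contradicts the CFL pumping lemma, which requires uv^i xy^i z ∈ L for all i ≥ 0.
Hence L = {a^n b^n c^n : n ≥ 0} is not context-free. ∎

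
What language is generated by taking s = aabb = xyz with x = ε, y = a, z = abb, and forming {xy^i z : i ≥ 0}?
{xy^i z : i ≥ 0} = {a^(i+1) b^2 : i ≥ 0} = {abb, aabb, aaabb, ...}

With x = ε, y = a, z = abb: Starting with aabb and pumping the first 'a' (z = abb keeps the second 'a'), we get strings with i+1 a's followed by 2 b's for i = 0, 1, 2, ...; note bb is not produced because z always contributes one a.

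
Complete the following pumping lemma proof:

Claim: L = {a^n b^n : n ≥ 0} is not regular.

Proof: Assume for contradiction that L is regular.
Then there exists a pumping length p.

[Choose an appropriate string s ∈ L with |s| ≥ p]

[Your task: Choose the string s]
s = a^p b^p

This string is in L (has equal a's and b's) and has length 2p ≥ p.
Any decomposition xyz with |xy| ≤ p means y consists only of a's,
so pumping will unbalance the counts.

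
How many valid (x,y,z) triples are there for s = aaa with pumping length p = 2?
3

For s = 'aaa' with pumping length p = 2:

Constraints: |xy| ≤ 2, |y| > 0

Valid decompositions (|xy| ≤ p, |y| ≥ 1):
  • x='', y='a', z='aa'
  • x='a', y='a', z='a'
  • x='', y='aa', z='a'

Total count: 3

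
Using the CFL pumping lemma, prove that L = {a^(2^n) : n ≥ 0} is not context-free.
Assume for contradiction that L is context-free, and let p ≥ 1 be the pumping length given by the pumping lemma for CFLs.
Choose s = a^(2^p). Then s ∈ L and |s| = 2^p ≥ p.
By the CFL pumping lemma, s = uvxyz for some u, v, x, y, z with |vxy| ≤ p, |vy| ≥ 1, and uv^i xy^i z ∈ L for every i ≥ 0.
All symbols are a's, so only lengths matter: let k = |vy|, with 1 ≤ k ≤ |vxy| ≤ p < 2^p.

Take i = 2: |uv²xy²z| = 2^p + k, and 2^p < 2^p + k < 2^p + 2^p = 2^(p+1).
So the length lies strictly between consecutive powers of two and is not a power of 2; uv²xy²z ∉ L.

This contradicts the CFL pumping lemma, which requires uv^i xy^i z ∈ L for all i ≥ 0.
Hence L = {a^(2^n) : n ≥ 0} is not context-free. ∎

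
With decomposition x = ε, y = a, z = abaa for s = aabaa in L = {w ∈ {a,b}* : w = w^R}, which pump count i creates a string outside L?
i = 2

xy²z = ε · aa · abaa = aaabaa; aaabaa reversed is aabaaa ≠ aaabaa, so it is not a palindrome and is not in L.
(Other choices also work, e.g. i = 0, 3; only i = 1 is guaranteed to stay in L since xy¹z = s.)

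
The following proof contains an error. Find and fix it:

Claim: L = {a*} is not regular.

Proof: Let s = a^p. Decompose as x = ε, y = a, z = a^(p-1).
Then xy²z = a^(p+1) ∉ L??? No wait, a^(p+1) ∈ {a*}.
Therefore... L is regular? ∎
Error: The proof attempts to show a*  is not regular, but a* IS regular!

Correction: a* is a regular language (recognized by a simple DFA with one accepting state and self-loop on 'a'). The pumping lemma can only prove non-regularity, not regularity. For regular languages, pumping always works.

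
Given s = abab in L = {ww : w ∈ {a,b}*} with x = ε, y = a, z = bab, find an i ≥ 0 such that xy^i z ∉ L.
i = 2

xy²z = ε · aa · bab = aabab; aabab has odd length 5, so it cannot be written as ww and is not in L.
(Other choices also work, e.g. i = 0, 3; only i = 1 is guaranteed to stay in L since xy¹z = s.)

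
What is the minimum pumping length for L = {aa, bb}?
p = 3

For a finite language L, the pumping lemma holds vacuously if p > max|s| for s ∈ L.

The longest string in L = {aa, bb} has length 2.
If p = 3, then no string s ∈ L has |s| ≥ p, so the condition is vacuously true.

The minimum pumping length is p = 3.

Why no smaller p works: for any p ≤ 2, the longest string s ∈ L has |s| = 2 ≥ p, so it would
have to be pumpable; but pumping up (i = 2, 3, ...) produces ever longer strings, which cannot all lie in the
finite language L. So the pumping property fails for every p ≤ 2.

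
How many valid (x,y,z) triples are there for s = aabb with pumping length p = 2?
3

For s = 'aabb' with pumping length p = 2:

Constraints: |xy| ≤ 2, |y| > 0

Valid decompositions (|xy| ≤ p, |y| ≥ 1):
  • x='', y='a', z='abb'
  • x='a', y='a', z='bb'
  • x='', y='aa', z='bb'

Total count: 3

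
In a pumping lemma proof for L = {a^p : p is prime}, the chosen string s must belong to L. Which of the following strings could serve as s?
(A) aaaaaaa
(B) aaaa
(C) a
(A) aaaaaaa

The pumping lemma is applied to a string s that lies in L, so first check membership of each option:
- (A) aaaaaaa has length 7, which is prime, so it is in L ✓
- (B) aaaa has length 4 = 2 × 2, which is not prime, so it is not in L ✗
- (C) a has length 1, which is not prime, so it is not in L ✗

Only (A) aaaaaaa is in L, so it is the only candidate that could play the role of s.
(In a complete proof one picks s in terms of the pumping length p so that |s| ≥ p is guaranteed; a fixed string like aaaaaaa illustrates the shape of such an s.)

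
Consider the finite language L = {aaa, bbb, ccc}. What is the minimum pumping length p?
p = 4

For a finite language L, the pumping lemma holds vacuously if p > max|s| for s ∈ L.

The longest string in L = {aaa, bbb, ccc} has length 3.
If p = 4, then no string s ∈ L has |s| ≥ p, so the condition is vacuously true.

The minimum pumping length is p = 4.

Why no smaller p works: for any p ≤ 3, the longest string s ∈ L has |s| = 3 ≥ p, so it would
have to be pumpable; but pumping up (i = 2, 3, ...) produces ever longer strings, which cannot all lie in the
finite language L. So the pumping property fails for every p ≤ 3.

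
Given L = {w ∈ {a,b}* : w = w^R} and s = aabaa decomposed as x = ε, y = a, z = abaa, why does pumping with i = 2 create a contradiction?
xy²z = aaabaa ∉ L

Pumping with i = 2 replaces y = a by y² = aa:
- Original: s = xyz = aabaa; aabaa reversed is aabaa, the same string, so it is a palindrome and is in L
- Pumped: xy²z = ε · aa · abaa = aaabaa
- aaabaa reversed is aabaaa ≠ aaabaa, so it is not a palindrome and is not in L

The pumping lemma would require xy²z ∈ L, so this decomposition yields a contradiction.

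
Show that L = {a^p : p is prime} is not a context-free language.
Assume for contradiction that L is context-free, and let p ≥ 1 be the pumping length given by the pumping lemma for CFLs.
Choose a prime q with q ≥ p and let s = a^q. Then s ∈ L and |s| = q ≥ p.
By the CFL pumping lemma, s = uvxyz for some u, v, x, y, z with |vxy| ≤ p, |vy| ≥ 1, and uv^i xy^i z ∈ L for every i ≥ 0.
All symbols are a's, so only lengths matter: let k = |vy|, with 1 ≤ k ≤ p. Then |uv^i xy^i z| = q + (i − 1)k.

Take i = q + 1: the length is q + qk = q(k + 1).
Both factors satisfy q ≥ 2 and k + 1 ≥ 2, so q(k + 1) is composite and uv^(q+1) xy^(q+1) z ∉ L.

This contradicts the CFL pumping lemma, which requires uv^i xy^i z ∈ L for all i ≥ 0.
Hence L = {a^p : p is prime} is not context-free. ∎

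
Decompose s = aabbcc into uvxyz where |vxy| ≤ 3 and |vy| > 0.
u='aa', v='b', x='b', y='c', z='c'

For s = aabbcc with pumping length p = 3:

One valid decomposition:
- u = 'aa'
- v = 'b'
- x = 'b'
- y = 'c'
- z = 'c'

Verification:
- uvxyz = 'aa' + 'b' + 'b' + 'c' + 'c' = aabbcc ✓
- |vxy| = |'bbc'| = 3 ≤ 3 ✓
- |vy| = |'bc'| = 2 > 0 ✓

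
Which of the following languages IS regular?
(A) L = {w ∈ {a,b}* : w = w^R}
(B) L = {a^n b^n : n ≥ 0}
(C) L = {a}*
(C) {a}*

(C) L = {a}* is regular.

This can be recognized by a finite automaton (DFA/NFA).
Regular expressions like {a}* define regular languages.

The other choices are not regular:
- {w ∈ {a,b}* : w = w^R}: After pumping, the string is no longer symmetric
- {a^n b^n : n ≥ 0}: After pumping, the number of a's and b's become unequal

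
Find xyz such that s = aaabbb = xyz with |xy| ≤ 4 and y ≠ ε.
x = '', y = 'aa', z = 'abbb'

For s = aaabbb and p = 4, one valid decomposition is:
- x = '' (length 0)
- y = 'aa' (length 2)
- z = 'abbb' (length 4)

Verification:
- xyz = '' + 'aa' + 'abbb' = aaabbb ✓
- |xy| = 2 ≤ 4 ✓
- |y| = 2 > 0 ✓

All pumping lemma constraints are satisfied.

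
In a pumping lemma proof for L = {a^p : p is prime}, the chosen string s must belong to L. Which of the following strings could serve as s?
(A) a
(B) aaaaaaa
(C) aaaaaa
(B) aaaaaaa

The pumping lemma is applied to a string s that lies in L, so first check membership of each option:
- (A) a has length 1, which is not prime, so it is not in L ✗
- (B) aaaaaaa has length 7, which is prime, so it is in L ✓
- (C) aaaaaa has length 6 = 2 × 3, which is not prime, so it is not in L ✗

Only (B) aaaaaaa is in L, so it is the only candidate that could play the role of s.
(In a complete proof one picks s in terms of the pumping length p so that |s| ≥ p is guaranteed; a fixed string like aaaaaaa illustrates the shape of such an s.)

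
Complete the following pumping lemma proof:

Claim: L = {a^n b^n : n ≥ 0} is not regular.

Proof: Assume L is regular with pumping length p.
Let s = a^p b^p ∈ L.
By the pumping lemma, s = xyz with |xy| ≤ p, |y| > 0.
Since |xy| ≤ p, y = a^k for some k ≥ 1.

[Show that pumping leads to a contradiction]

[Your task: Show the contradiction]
Consider xy²z = a^(p+k) b^p.

Since k ≥ 1, we have p + k > p.
So xy²z has more a's than b's: (p+k) a's vs p b's.
This means xy²z ∉ L because a^n b^n requires equal counts.

This contradicts the pumping lemma which states xy²z ∈ L.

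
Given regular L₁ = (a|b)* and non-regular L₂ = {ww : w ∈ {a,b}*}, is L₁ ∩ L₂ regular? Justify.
No — L₁ ∩ L₂ is not regular.

(a|b)* is all strings over {a,b}, so L₁ ∩ L₂ = {ww : w ∈ {a,b}*} = L₂ itself, which is not regular (pump s = a^p b a^p b).

Note that the bare facts "L₁ regular, L₂ non-regular" do not settle the question by themselves: the closure of regular languages under ∪, ∩, complement and difference applies only when BOTH operands are regular. With a non-regular operand the result can come out regular or non-regular depending on the specific languages, so one has to work out L₁ ∩ L₂ for this particular pair, as above.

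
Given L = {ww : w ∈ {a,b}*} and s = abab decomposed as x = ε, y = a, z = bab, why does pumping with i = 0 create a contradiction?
xy⁰z = bab ∉ L

Pumping with i = 0 replaces y = a by y⁰ = ε:
- Original: s = xyz = abab; abab splits into halves ab · ab, which are equal, so it is in L (w = ab)
- Pumped: xy⁰z = ε · ε · bab = bab
- bab has odd length 3, so it cannot be written as ww and is not in L

The pumping lemma would require xy⁰z ∈ L, so this decomposition yields a contradiction.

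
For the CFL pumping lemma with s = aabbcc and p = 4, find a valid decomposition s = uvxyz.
u='a', v='a', x='bb', y='c', z='c'

For s = aabbcc with pumping length p = 4:

One valid decomposition:
- u = 'a'
- v = 'a'
- x = 'bb'
- y = 'c'
- z = 'c'

Verification:
- uvxyz = 'a' + 'a' + 'bb' + 'c' + 'c' = aabbcc ✓
- |vxy| = |'abbc'| = 4 ≤ 4 ✓
- |vy| = |'ac'| = 2 > 0 ✓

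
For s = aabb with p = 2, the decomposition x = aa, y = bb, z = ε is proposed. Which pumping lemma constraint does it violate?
Violated: |xy| ≤ p

The decomposition x = aa, y = bb, z = ε for s = aabb with p = 2
violates the constraint: |xy| ≤ p

|xy| = |aabb| = 4 > 2 = p. The decomposition puts too many characters in xy.

Pumping lemma constraints:
1. xyz = s (decomposition is valid)
2. |xy| ≤ p
3. |y| > 0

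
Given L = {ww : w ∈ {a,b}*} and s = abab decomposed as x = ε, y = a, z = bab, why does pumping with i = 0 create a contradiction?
xy⁰z = bab ∉ L

Pumping with i = 0 replaces y = a by y⁰ = ε:
- Original: s = xyz = abab; abab splits into halves ab · ab, which are equal, so it is in L (w = ab)
- Pumped: xy⁰z = ε · ε · bab = bab
- bab has odd length 3, so it cannot be written as ww and is not in L

The pumping lemma would require xy⁰z ∈ L, so this decomposition yields a contradiction.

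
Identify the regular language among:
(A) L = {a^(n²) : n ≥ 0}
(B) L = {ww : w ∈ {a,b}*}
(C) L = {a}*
(C) {a}*

(C) L = {a}* is regular.

This can be recognized by a finite automaton (DFA/NFA).
Regular expressions like {a}* define regular languages.

The other choices are not regular:
- {ww : w ∈ {a,b}*}: After pumping, the two halves no longer match
- {a^(n²) : n ≥ 0}: After pumping, length is no longer a perfect square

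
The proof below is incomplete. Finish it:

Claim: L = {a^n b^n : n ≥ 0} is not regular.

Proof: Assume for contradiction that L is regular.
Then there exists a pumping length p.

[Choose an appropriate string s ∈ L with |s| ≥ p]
s = a^p b^p

This string is in L (has equal a's and b's) and has length 2p ≥ p.
Any decomposition xyz with |xy| ≤ p means y consists only of a's,
so pumping will unbalance the counts.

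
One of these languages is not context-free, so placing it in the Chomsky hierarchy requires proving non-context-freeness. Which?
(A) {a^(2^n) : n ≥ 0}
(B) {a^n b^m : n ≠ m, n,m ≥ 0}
(A) {a^(2^n) : n ≥ 0}

(A) {a^(2^n) : n ≥ 0} requires the CFL pumping lemma.

- {a^n b^m : n ≠ m, n,m ≥ 0} is context-free (but not regular)
  • Can be shown non-regular with the regular pumping lemma
  • After pumping a's, we can make n = m

- {a^(2^n) : n ≥ 0} is NOT context-free
  • Requires the CFL pumping lemma to prove
  • Gaps between powers of 2 grow exponentially

The CFL pumping lemma is "stronger" in that it can prove non-membership
in the larger class of context-free languages.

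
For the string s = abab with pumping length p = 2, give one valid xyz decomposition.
x = 'a', y = 'b', z = 'ab'

For s = abab and p = 2, one valid decomposition is:
- x = 'a' (length 1)
- y = 'b' (length 1)
- z = 'ab' (length 2)

Verification:
- xyz = 'a' + 'b' + 'ab' = abab ✓
- |xy| = 2 ≤ 2 ✓
- |y| = 1 > 0 ✓

All pumping lemma constraints are satisfied.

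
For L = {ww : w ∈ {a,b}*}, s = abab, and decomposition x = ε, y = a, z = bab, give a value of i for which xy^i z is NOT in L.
i = 3

xy³z = ε · aaa · bab = aaabab; aaabab has length 6; its halves are aaa and bab, which differ, so it is not in L.
(Other choices also work, e.g. i = 0, 2; only i = 1 is guaranteed to stay in L since xy¹z = s.)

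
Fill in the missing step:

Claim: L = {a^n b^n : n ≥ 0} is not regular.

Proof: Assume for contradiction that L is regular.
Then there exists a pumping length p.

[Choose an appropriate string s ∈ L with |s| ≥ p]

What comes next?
s = a^p b^p

This string is in L (has equal a's and b's) and has length 2p ≥ p.
Any decomposition xyz with |xy| ≤ p means y consists only of a's,
so pumping will unbalance the counts.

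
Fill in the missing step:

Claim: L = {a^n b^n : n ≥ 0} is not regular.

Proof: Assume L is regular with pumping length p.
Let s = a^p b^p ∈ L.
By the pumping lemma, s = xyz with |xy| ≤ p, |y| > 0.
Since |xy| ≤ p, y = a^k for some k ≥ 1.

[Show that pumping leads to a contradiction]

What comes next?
Consider xy²z = a^(p+k) b^p.

Since k ≥ 1, we have p + k > p.
So xy²z has more a's than b's: (p+k) a's vs p b's.
This means xy²z ∉ L because a^n b^n requires equal counts.

This contradicts the pumping lemma which states xy²z ∈ L.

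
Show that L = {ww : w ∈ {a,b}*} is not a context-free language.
Assume for contradiction that L is context-free, and let p ≥ 1 be the pumping length given by the pumping lemma for CFLs.
Choose s = a^p b^p a^p b^p. Then s ∈ L (take w = a^p b^p) and |s| = 4p ≥ p.
By the CFL pumping lemma, s = uvxyz for some u, v, x, y, z with |vxy| ≤ p, |vy| ≥ 1, and uv^i xy^i z ∈ L for every i ≥ 0.

Write s as four blocks A₁ B₁ A₂ B₂ with A₁ = A₂ = a^p and B₁ = B₂ = b^p. Since |vxy| ≤ p, the window vxy lies inside at most two adjacent blocks. Take i = 0 and let t = uxz, so |t| = 4p − |vy| with 1 ≤ |vy| ≤ p. If |t| is odd, t ∉ L immediately, so assume |vy| is even (hence |vy| ≥ 2) and |t|/2 = 2p − |vy|/2, which satisfies p ≤ |t|/2 ≤ 2p − 1.

Case 1 (vxy inside A₁B₁): t = a^(p−j) b^(p−l) a^p b^p with j + l = |vy|. The second half of t has length < 2p, so it is a suffix of the trailing a^p b^p and ends in b; the first half is a^(p−j) b^(p−l) a^((j+l)/2), which ends in a because (j+l)/2 ≥ 1. The halves differ, so t ∉ L.

Case 2 (vxy inside B₁A₂, straddling the middle): t = a^p b^(p−j) a^(p−l) b^p with j + l = |vy|. If t = ww, then w is a prefix of t of length ≥ p, so w begins with a^p; and w is a suffix of t of length ≥ p, so w ends with b^p. That forces |w| ≥ 2p, contradicting |w| = |t|/2 ≤ 2p − 1. So t ∉ L.

Case 3 (vxy inside A₂B₂): t = a^p b^p a^(p−j) b^(p−l) with j + l = |vy|. The first half of t is a prefix of a^p b^p, so it begins with a; the second half is b^((j+l)/2) a^(p−j) b^(p−l), which begins with b. The halves differ, so t ∉ L.

In every case uv⁰xy⁰z = uxz ∉ L.

This contradicts the CFL pumping lemma, which requires uv^i xy^i z ∈ L for all i ≥ 0.
Hence L = {ww : w ∈ {a,b}*} is not context-free. ∎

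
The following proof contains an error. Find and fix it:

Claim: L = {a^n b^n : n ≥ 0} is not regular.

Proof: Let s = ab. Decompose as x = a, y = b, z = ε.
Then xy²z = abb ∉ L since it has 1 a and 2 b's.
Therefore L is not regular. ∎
Error: The string s = ab might be shorter than the pumping length p.

Correction: Choose s = a^p b^p to ensure |s| ≥ p. Also, the decomposition is wrong: with |xy| ≤ p, y cannot include b's when s starts with p a's.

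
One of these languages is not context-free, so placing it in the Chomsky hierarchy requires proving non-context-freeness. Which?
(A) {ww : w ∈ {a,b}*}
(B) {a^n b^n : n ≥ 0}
(A) {ww : w ∈ {a,b}*}

(A) {ww : w ∈ {a,b}*} requires the CFL pumping lemma.

- {a^n b^n : n ≥ 0} is context-free (but not regular)
  • Can be shown non-regular with the regular pumping lemma
  • After pumping, the number of a's and b's become unequal

- {ww : w ∈ {a,b}*} is NOT context-free
  • Requires the CFL pumping lemma to prove
  • Even a PDA cannot compare two arbitrary halves symbol by symbol; CFL pumping on a^p b^p a^p b^p fails

The CFL pumping lemma is "stronger" in that it can prove non-membership
in the larger class of context-free languages.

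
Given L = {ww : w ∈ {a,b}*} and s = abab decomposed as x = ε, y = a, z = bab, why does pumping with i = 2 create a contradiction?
xy²z = aabab ∉ L

Pumping with i = 2 replaces y = a by y² = aa:
- Original: s = xyz = abab; abab splits into halves ab · ab, which are equal, so it is in L (w = ab)
- Pumped: xy²z = ε · aa · bab = aabab
- aabab has odd length 5, so it cannot be written as ww and is not in L

The pumping lemma would require xy²z ∈ L, so this decomposition yields a contradiction.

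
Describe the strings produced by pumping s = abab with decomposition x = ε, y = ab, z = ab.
{xy^i z : i ≥ 0} = {(ab)^(i+1) : i ≥ 0} = {ab, abab, ababab, ...}

With x = ε, y = ab, z = ab: Pumping 'ab' gives strings of alternating a's and b's.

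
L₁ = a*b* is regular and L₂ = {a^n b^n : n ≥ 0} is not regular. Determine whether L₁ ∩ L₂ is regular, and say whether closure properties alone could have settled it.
No — L₁ ∩ L₂ is not regular.

Every string a^n b^n already lies in a*b*, so L₁ ∩ L₂ = {a^n b^n : n ≥ 0} = L₂ itself, which is the standard non-regular language (pump s = a^p b^p).

Note that the bare facts "L₁ regular, L₂ non-regular" do not settle the question by themselves: the closure of regular languages under ∪, ∩, complement and difference applies only when BOTH operands are regular. With a non-regular operand the result can come out regular or non-regular depending on the specific languages, so one has to work out L₁ ∩ L₂ for this particular pair, as above.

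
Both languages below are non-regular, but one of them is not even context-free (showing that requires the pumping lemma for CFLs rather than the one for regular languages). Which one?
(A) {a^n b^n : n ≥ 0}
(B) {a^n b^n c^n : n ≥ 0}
(B) {a^n b^n c^n : n ≥ 0}

(B) {a^n b^n c^n : n ≥ 0} requires the CFL pumping lemma.

- {a^n b^n : n ≥ 0} is context-free (but not regular)
  • Can be shown non-regular with the regular pumping lemma
  • After pumping, the number of a's and b's become unequal

- {a^n b^n c^n : n ≥ 0} is NOT context-free
  • Requires the CFL pumping lemma to prove
  • Cannot maintain three equal counts simultaneously

The CFL pumping lemma is "stronger" in that it can prove non-membership
in the larger class of context-free languages.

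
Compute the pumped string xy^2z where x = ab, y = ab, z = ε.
ababab

Given x = 'ab', y = 'ab', z = '' and i = 2:

xy^2z = x + y·y·...·y (2 times) + z
       = 'ab' + 'ab'^2 + ''
       = 'ab' + 'abab' + ''
       = 'ababab'

The pumped string is 'ababab' with length 6.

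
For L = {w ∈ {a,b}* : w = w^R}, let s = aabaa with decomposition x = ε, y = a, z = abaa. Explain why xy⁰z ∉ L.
xy⁰z = abaa ∉ L

Pumping with i = 0 replaces y = a by y⁰ = ε:
- Original: s = xyz = aabaa; aabaa reversed is aabaa, the same string, so it is a palindrome and is in L
- Pumped: xy⁰z = ε · ε · abaa = abaa
- abaa reversed is aaba ≠ abaa, so it is not a palindrome and is not in L

The pumping lemma would require xy⁰z ∈ L, so this decomposition yields a contradiction.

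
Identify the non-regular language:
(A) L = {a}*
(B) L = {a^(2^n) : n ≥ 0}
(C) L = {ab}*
(B) {a^(2^n) : n ≥ 0}

(B) L = {a^(2^n) : n ≥ 0} is NOT regular.

The pumping lemma can be used to prove this:
After pumping, length is no longer a power of 2

The other languages are regular because they can be recognized by finite automata.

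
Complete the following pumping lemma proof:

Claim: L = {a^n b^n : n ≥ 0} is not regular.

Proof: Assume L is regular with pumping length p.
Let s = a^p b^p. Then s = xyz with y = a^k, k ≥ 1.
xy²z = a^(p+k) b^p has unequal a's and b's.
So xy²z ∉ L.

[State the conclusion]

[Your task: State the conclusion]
This contradicts the pumping lemma for regular languages,
which guarantees xy^i z ∈ L for all i ≥ 0.

Since our assumption that L is regular leads to a contradiction,
we conclude that L = {a^n b^n : n ≥ 0} is NOT regular. ∎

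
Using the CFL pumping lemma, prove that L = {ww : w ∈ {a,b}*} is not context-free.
Assume for contradiction that L is context-free, and let p ≥ 1 be the pumping length given by the pumping lemma for CFLs.
Choose s = a^p b^p a^p b^p. Then s ∈ L (take w = a^p b^p) and |s| = 4p ≥ p.
By the CFL pumping lemma, s = uvxyz for some u, v, x, y, z with |vxy| ≤ p, |vy| ≥ 1, and uv^i xy^i z ∈ L for every i ≥ 0.

Write s as four blocks A₁ B₁ A₂ B₂ with A₁ = A₂ = a^p and B₁ = B₂ = b^p. Since |vxy| ≤ p, the window vxy lies inside at most two adjacent blocks. Take i = 0 and let t = uxz, so |t| = 4p − |vy| with 1 ≤ |vy| ≤ p. If |t| is odd, t ∉ L immediately, so assume |vy| is even (hence |vy| ≥ 2) and |t|/2 = 2p − |vy|/2, which satisfies p ≤ |t|/2 ≤ 2p − 1.

Case 1 (vxy inside A₁B₁): t = a^(p−j) b^(p−l) a^p b^p with j + l = |vy|. The second half of t has length < 2p, so it is a suffix of the trailing a^p b^p and ends in b; the first half is a^(p−j) b^(p−l) a^((j+l)/2), which ends in a because (j+l)/2 ≥ 1. The halves differ, so t ∉ L.

Case 2 (vxy inside B₁A₂, straddling the middle): t = a^p b^(p−j) a^(p−l) b^p with j + l = |vy|. If t = ww, then w is a prefix of t of length ≥ p, so w begins with a^p; and w is a suffix of t of length ≥ p, so w ends with b^p. That forces |w| ≥ 2p, contradicting |w| = |t|/2 ≤ 2p − 1. So t ∉ L.

Case 3 (vxy inside A₂B₂): t = a^p b^p a^(p−j) b^(p−l) with j + l = |vy|. The first half of t is a prefix of a^p b^p, so it begins with a; the second half is b^((j+l)/2) a^(p−j) b^(p−l), which begins with b. The halves differ, so t ∉ L.

In every case uv⁰xy⁰z = uxz ∉ L.

This contradicts the CFL pumping lemma, which requires uv^i xy^i z ∈ L for all i ≥ 0.
Hence L = {ww : w ∈ {a,b}*} is not context-free. ∎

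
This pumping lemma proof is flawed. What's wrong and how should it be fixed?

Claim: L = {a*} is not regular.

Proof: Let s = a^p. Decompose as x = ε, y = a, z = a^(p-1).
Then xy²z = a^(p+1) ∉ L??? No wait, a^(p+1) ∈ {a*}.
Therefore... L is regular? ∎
Error: The proof attempts to show a*  is not regular, but a* IS regular!

Correction: a* is a regular language (recognized by a simple DFA with one accepting state and self-loop on 'a'). The pumping lemma can only prove non-regularity, not regularity. For regular languages, pumping always works.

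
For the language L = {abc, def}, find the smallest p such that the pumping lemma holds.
p = 4

For a finite language L, the pumping lemma holds vacuously if p > max|s| for s ∈ L.

The longest string in L = {abc, def} has length 3.
If p = 4, then no string s ∈ L has |s| ≥ p, so the condition is vacuously true.

The minimum pumping length is p = 4.

Why no smaller p works: for any p ≤ 3, the longest string s ∈ L has |s| = 3 ≥ p, so it would
have to be pumpable; but pumping up (i = 2, 3, ...) produces ever longer strings, which cannot all lie in the
finite language L. So the pumping property fails for every p ≤ 3.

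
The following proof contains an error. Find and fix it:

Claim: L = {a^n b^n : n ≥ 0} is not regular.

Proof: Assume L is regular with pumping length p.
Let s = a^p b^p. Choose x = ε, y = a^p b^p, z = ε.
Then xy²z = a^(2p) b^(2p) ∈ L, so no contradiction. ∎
Error: The decomposition violates |xy| ≤ p. With y = a^p b^p, |xy| = |y| = 2p > p. (The proof also miscomputes xy²z, which would be a^p b^p a^p b^p rather than a^(2p) b^(2p), and it wrongly treats one harmless decomposition as settling the matter — the prover does not get to choose the decomposition.)

Correction: The pumping lemma requires |xy| ≤ p, and the argument must handle every decomposition satisfying |xy| ≤ p, |y| ≥ 1. Since s starts with p a's, any such y consists only of a's, say y = a^k with k ≥ 1. Then xy²z = a^(p+k) b^p has unequal numbers of a's and b's, so xy²z ∉ L — the required contradiction.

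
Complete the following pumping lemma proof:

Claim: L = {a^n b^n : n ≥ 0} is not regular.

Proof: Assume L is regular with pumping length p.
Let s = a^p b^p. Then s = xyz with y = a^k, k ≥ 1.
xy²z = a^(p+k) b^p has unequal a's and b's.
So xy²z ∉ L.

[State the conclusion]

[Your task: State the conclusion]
This contradicts the pumping lemma for regular languages,
which guarantees xy^i z ∈ L for all i ≥ 0.

Since our assumption that L is regular leads to a contradiction,
we conclude that L = {a^n b^n : n ≥ 0} is NOT regular. ∎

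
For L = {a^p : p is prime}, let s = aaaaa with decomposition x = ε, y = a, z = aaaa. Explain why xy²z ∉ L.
xy²z = aaaaaa ∉ L

Pumping with i = 2 replaces y = a by y² = aa:
- Original: s = xyz = aaaaa; aaaaa has length 5, which is prime, so it is in L
- Pumped: xy²z = ε · aa · aaaa = aaaaaa
- aaaaaa has length 6 = 2 × 3, which is not prime, so it is not in L

The pumping lemma would require xy²z ∈ L, so this decomposition yields a contradiction.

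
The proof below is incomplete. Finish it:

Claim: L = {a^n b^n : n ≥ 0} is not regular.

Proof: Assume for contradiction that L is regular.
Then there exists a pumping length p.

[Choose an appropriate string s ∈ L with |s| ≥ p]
s = a^p b^p

This string is in L (has equal a's and b's) and has length 2p ≥ p.
Any decomposition xyz with |xy| ≤ p means y consists only of a's,
so pumping will unbalance the counts.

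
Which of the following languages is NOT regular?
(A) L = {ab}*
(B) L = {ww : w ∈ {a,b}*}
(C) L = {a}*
(B) {ww : w ∈ {a,b}*}

(B) L = {ww : w ∈ {a,b}*} is NOT regular.

The pumping lemma can be used to prove this:
After pumping, the two halves no longer match

The other languages are regular because they can be recognized by finite automata.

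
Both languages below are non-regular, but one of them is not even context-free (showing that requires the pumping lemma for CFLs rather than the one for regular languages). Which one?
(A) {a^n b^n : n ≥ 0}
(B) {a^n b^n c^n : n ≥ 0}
(B) {a^n b^n c^n : n ≥ 0}

(B) {a^n b^n c^n : n ≥ 0} requires the CFL pumping lemma.

- {a^n b^n : n ≥ 0} is context-free (but not regular)
  • Can be shown non-regular with the regular pumping lemma
  • After pumping, the number of a's and b's become unequal

- {a^n b^n c^n : n ≥ 0} is NOT context-free
  • Requires the CFL pumping lemma to prove
  • Cannot maintain three equal counts simultaneously

The CFL pumping lemma is "stronger" in that it can prove non-membership
in the larger class of context-free languages.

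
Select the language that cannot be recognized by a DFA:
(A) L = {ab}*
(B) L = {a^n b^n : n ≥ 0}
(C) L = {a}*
(B) {a^n b^n : n ≥ 0}

(B) L = {a^n b^n : n ≥ 0} is NOT regular.

The pumping lemma can be used to prove this:
After pumping, the number of a's and b's become unequal

The other languages are regular because they can be recognized by finite automata.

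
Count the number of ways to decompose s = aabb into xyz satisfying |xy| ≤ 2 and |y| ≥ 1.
3

For s = 'aabb' with pumping length p = 2:

Constraints: |xy| ≤ 2, |y| > 0

Valid decompositions (|xy| ≤ p, |y| ≥ 1):
  • x='', y='a', z='abb'
  • x='a', y='a', z='bb'
  • x='', y='aa', z='bb'

Total count: 3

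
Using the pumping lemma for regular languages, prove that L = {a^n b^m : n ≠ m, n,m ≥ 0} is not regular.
Assume for contradiction that L is regular, and let p ≥ 1 be the pumping length given by the pumping lemma.
Choose s = a^p b^(p + p!). Then s ∈ L because p ≠ p + p! (as p! ≥ 1), and |s| ≥ p.
By the pumping lemma, s = xyz for some x, y, z with |xy| ≤ p, |y| ≥ 1, and xy^i z ∈ L for every i ≥ 0.
Since |xy| ≤ p and the first p symbols of s are all a's, y = a^k for some k with 1 ≤ k ≤ p.
For every i ≥ 0, xy^i z = a^(p + (i − 1)k) b^(p + p!).

Because 1 ≤ k ≤ p, k divides p!. Let t = p!/k (a positive integer) and take i = t + 1.
Then the number of a's is p + tk = p + p!, which equals the number of b's.
So xy^(t+1) z = a^(p + p!) b^(p + p!) has equally many a's and b's and is NOT in L.

This contradicts the pumping lemma, which requires xy^i z ∈ L for all i ≥ 0.
Hence L = {a^n b^m : n ≠ m, n,m ≥ 0} is not regular. ∎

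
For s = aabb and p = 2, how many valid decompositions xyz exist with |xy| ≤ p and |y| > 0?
3

For s = 'aabb' with pumping length p = 2:

Constraints: |xy| ≤ 2, |y| > 0

Valid decompositions (|xy| ≤ p, |y| ≥ 1):
  • x='', y='a', z='abb'
  • x='a', y='a', z='bb'
  • x='', y='aa', z='bb'

Total count: 3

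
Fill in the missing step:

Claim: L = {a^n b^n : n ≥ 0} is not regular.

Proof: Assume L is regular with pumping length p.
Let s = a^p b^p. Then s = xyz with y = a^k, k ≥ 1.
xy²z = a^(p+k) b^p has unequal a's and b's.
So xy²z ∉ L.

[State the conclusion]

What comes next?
This contradicts the pumping lemma for regular languages,
which guarantees xy^i z ∈ L for all i ≥ 0.

Since our assumption that L is regular leads to a contradiction,
we conclude that L = {a^n b^n : n ≥ 0} is NOT regular. ∎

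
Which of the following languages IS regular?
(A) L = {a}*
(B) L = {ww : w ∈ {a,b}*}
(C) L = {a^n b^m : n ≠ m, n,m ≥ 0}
(A) {a}*

(A) L = {a}* is regular.

This can be recognized by a finite automaton (DFA/NFA).
Regular expressions like {a}* define regular languages.

The other choices are not regular:
- {ww : w ∈ {a,b}*}: After pumping, the two halves no longer match
- {a^n b^m : n ≠ m, n,m ≥ 0}: After pumping a's, we can make n = m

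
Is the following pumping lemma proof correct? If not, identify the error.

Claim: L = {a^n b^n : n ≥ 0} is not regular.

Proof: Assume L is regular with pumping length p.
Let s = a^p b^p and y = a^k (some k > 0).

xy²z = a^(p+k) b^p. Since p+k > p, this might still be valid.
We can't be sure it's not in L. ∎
The proof is INCORRECT.

Error: The conclusion is wrong.
xy²z = a^(p+k) b^p is definitely NOT in L because the number of a's (p+k) ≠ number of b's (p).
The proof incorrectly doubts what is actually a valid contradiction.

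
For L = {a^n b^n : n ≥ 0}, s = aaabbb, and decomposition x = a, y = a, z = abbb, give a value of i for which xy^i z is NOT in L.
i = 0

xy⁰z = a · ε · abbb = aabbb; aabbb has 2 a's and 3 b's; 2 ≠ 3, so it is not in L.
(Other choices also work, e.g. i = 2, 3; only i = 1 is guaranteed to stay in L since xy¹z = s.)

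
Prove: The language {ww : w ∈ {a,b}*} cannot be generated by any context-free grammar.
Assume for contradiction that L is context-free, and let p ≥ 1 be the pumping length given by the pumping lemma for CFLs.
Choose s = a^p b^p a^p b^p. Then s ∈ L (take w = a^p b^p) and |s| = 4p ≥ p.
By the CFL pumping lemma, s = uvxyz for some u, v, x, y, z with |vxy| ≤ p, |vy| ≥ 1, and uv^i xy^i z ∈ L for every i ≥ 0.

Write s as four blocks A₁ B₁ A₂ B₂ with A₁ = A₂ = a^p and B₁ = B₂ = b^p. Since |vxy| ≤ p, the window vxy lies inside at most two adjacent blocks. Take i = 0 and let t = uxz, so |t| = 4p − |vy| with 1 ≤ |vy| ≤ p. If |t| is odd, t ∉ L immediately, so assume |vy| is even (hence |vy| ≥ 2) and |t|/2 = 2p − |vy|/2, which satisfies p ≤ |t|/2 ≤ 2p − 1.

Case 1 (vxy inside A₁B₁): t = a^(p−j) b^(p−l) a^p b^p with j + l = |vy|. The second half of t has length < 2p, so it is a suffix of the trailing a^p b^p and ends in b; the first half is a^(p−j) b^(p−l) a^((j+l)/2), which ends in a because (j+l)/2 ≥ 1. The halves differ, so t ∉ L.

Case 2 (vxy inside B₁A₂, straddling the middle): t = a^p b^(p−j) a^(p−l) b^p with j + l = |vy|. If t = ww, then w is a prefix of t of length ≥ p, so w begins with a^p; and w is a suffix of t of length ≥ p, so w ends with b^p. That forces |w| ≥ 2p, contradicting |w| = |t|/2 ≤ 2p − 1. So t ∉ L.

Case 3 (vxy inside A₂B₂): t = a^p b^p a^(p−j) b^(p−l) with j + l = |vy|. The first half of t is a prefix of a^p b^p, so it begins with a; the second half is b^((j+l)/2) a^(p−j) b^(p−l), which begins with b. The halves differ, so t ∉ L.

In every case uv⁰xy⁰z = uxz ∉ L.

This contradicts the CFL pumping lemma, which requires uv^i xy^i z ∈ L for all i ≥ 0.
Hence L = {ww : w ∈ {a,b}*} is not context-free. ∎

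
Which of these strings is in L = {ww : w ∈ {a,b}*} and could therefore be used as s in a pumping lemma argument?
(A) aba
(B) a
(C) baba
(C) baba

The pumping lemma is applied to a string s that lies in L, so first check membership of each option:
- (A) aba has odd length 3, so it cannot be written as ww and is not in L ✗
- (B) a has odd length 1, so it cannot be written as ww and is not in L ✗
- (C) baba splits into halves ba · ba, which are equal, so it is in L (w = ba) ✓

Only (C) baba is in L, so it is the only candidate that could play the role of s.
(In a complete proof one picks s in terms of the pumping length p so that |s| ≥ p is guaranteed; a fixed string like baba illustrates the shape of such an s.)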